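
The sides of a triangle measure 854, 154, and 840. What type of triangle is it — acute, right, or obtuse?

right

Compare the square of the longest side to the sum of squares of the other two: 154² + 840² = 729316 = 854².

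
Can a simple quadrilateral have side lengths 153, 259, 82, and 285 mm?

Yes

A quadrilateral exists iff every side is shorter than the sum of the others — equivalently, the longest side is less than the sum of the rest.
Longest side 285 < 494 (sum of the remaining 3), so yes.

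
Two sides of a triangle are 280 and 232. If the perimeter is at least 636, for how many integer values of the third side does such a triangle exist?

Triangle inequality: 48 < x < 512. Perimeter ≥ 636 gives x ≥ 636 − 280 − 232 = 124.
So 124 ≤ x < 512; integers 124 through 511: 388 values.

388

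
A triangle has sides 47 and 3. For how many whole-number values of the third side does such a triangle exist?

5

The third side lies in the open interval (44, 50).
Integers from 45 to 49 inclusive: 49 − 45 + 1 = 5.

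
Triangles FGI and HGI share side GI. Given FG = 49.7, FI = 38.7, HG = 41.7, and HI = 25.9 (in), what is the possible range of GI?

From triangle FGI: |49.7 − 38.7| < GI < 49.7 + 38.7, i.e. 11.0 < GI < 88.4.
From triangle HGI: 15.8 < GI < 67.6.
Both must hold, so GI lies in the intersection.

15.8 < GI < 67.6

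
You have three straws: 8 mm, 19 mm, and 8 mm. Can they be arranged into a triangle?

The longest side is 19, but the other two sum to only 16.
16 < 19, so the triangle inequality fails.

No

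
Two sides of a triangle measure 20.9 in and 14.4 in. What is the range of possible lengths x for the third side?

6.5 < x < 35.3 (in)

By the triangle inequality, x must be less than 20.9 + 14.4 = 35.3 and greater than |20.9 − 14.4| = 6.5.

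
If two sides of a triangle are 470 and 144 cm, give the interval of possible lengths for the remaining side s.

By the triangle inequality, s must be less than 470 + 144 = 614 and greater than |470 − 144| = 326.

326 < s < 614 (cm)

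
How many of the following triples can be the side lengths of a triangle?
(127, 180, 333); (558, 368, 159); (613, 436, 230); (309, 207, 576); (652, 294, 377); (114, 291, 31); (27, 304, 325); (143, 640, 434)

3

(127,180,333): 127+180 ≤ 333 → not valid
(159,368,558): 159+368 ≤ 558 → not valid
(230,436,613): 230+436 > 613 → valid
(207,309,576): 207+309 ≤ 576 → not valid
(294,377,652): 294+377 > 652 → valid
(31,114,291): 31+114 ≤ 291 → not valid
(27,304,325): 27+304 > 325 → valid
(143,434,640): 143+434 ≤ 640 → not valid
3 of the 8 triples form a triangle.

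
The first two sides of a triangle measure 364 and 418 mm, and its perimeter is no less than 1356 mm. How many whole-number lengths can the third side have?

208

Triangle inequality: 54 < x < 782. Perimeter ≥ 1356 gives x ≥ 1356 − 364 − 418 = 574.
So 574 ≤ x < 782; integers 574 through 781: 208 values.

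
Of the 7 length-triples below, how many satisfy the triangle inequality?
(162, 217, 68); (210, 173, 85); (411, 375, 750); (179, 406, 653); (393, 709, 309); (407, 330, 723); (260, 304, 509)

5

(68,162,217): 68+162 > 217 → valid
(85,173,210): 85+173 > 210 → valid
(375,411,750): 375+411 > 750 → valid
(179,406,653): 179+406 ≤ 653 → not valid
(309,393,709): 309+393 ≤ 709 → not valid
(330,407,723): 330+407 > 723 → valid
(260,304,509): 260+304 > 509 → valid
5 of the 7 triples form a triangle.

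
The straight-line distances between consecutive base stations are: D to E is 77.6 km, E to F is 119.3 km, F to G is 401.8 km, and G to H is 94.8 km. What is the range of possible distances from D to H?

110.1 ≤ DH ≤ 693.5 km

The maximum is all hops collinear in one direction: 77.6 + 119.3 + 401.8 + 94.8 = 693.5.
The longest hop is 401.8; the others sum to 291.7. Folding the others back against it leaves at least 401.8 − 291.7 = 110.1.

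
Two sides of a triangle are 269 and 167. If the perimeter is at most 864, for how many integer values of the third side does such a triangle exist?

326

Triangle inequality: 102 < x < 436. Perimeter ≤ 864 gives x ≤ 864 − 269 − 167 = 428.
So 102 < x ≤ 428; integers 103 through 428: 326 values.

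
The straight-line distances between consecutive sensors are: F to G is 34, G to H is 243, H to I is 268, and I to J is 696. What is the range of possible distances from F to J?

151 ≤ FJ ≤ 1241

The maximum is all hops collinear in one direction: 34 + 243 + 268 + 696 = 1241.
The longest hop is 696; the others sum to 545. Folding the others back against it leaves at least 696 − 545 = 151.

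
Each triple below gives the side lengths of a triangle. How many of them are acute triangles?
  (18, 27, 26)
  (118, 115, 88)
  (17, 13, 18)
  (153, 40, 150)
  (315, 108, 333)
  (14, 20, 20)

5

(18,27,26): 18²+26² = 1000 > 729 = 27² → acute
(118,115,88): 88²+115² = 20969 > 13924 = 118² → acute
(17,13,18): 13²+17² = 458 > 324 = 18² → acute
(153,40,150): 40²+150² = 24100 > 23409 = 153² → acute
(315,108,333): 108²+315² = 110889 = 333² → right
(14,20,20): 14²+20² = 596 > 400 = 20² → acute
5 of the 6 are acute.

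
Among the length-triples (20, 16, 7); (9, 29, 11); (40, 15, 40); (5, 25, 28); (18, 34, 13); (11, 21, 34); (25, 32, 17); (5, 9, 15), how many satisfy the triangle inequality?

(7,16,20): 7+16 > 20 → valid
(9,11,29): 9+11 ≤ 29 → not valid
(15,40,40): 15+40 > 40 → valid
(5,25,28): 5+25 > 28 → valid
(13,18,34): 13+18 ≤ 34 → not valid
(11,21,34): 11+21 ≤ 34 → not valid
(17,25,32): 17+25 > 32 → valid
(5,9,15): 5+9 ≤ 15 → not valid
4 of the 8 triples form a triangle.

4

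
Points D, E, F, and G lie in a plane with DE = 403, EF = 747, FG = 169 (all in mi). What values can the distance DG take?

175 ≤ DG ≤ 1319 mi

The maximum is all hops collinear in one direction: 403 + 747 + 169 = 1319.
The longest hop is 747; the others sum to 572. Folding the others back against it leaves at least 747 − 572 = 175.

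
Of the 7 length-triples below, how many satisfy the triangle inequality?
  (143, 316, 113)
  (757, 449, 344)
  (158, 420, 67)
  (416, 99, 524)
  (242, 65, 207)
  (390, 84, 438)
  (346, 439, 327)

4

(113,143,316): 113+143 ≤ 316 → not valid
(344,449,757): 344+449 > 757 → valid
(67,158,420): 67+158 ≤ 420 → not valid
(99,416,524): 99+416 ≤ 524 → not valid
(65,207,242): 65+207 > 242 → valid
(84,390,438): 84+390 > 438 → valid
(327,346,439): 327+346 > 439 → valid
4 of the 7 triples form a triangle.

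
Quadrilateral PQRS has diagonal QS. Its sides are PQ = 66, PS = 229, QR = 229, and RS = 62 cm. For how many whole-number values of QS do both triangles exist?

123

From triangle PQS: 163 < QS < 295.
From triangle RQS: 167 < QS < 291.
Intersection: 167 < QS < 291, so integers 168 through 290: 123 values.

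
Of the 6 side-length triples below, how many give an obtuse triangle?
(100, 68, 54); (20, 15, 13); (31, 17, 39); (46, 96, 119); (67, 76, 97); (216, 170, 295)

(100,68,54): 54²+68² = 7540 < 10000 = 100² → obtuse
(20,15,13): 13²+15² = 394 < 400 = 20² → obtuse
(31,17,39): 17²+31² = 1250 < 1521 = 39² → obtuse
(46,96,119): 46²+96² = 11332 < 14161 = 119² → obtuse
(67,76,97): 67²+76² = 10265 > 9409 = 97² → acute
(216,170,295): 170²+216² = 75556 < 87025 = 295² → obtuse
5 of the 6 are obtuse.

5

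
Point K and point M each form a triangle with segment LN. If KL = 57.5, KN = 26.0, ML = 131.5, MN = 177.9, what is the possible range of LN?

From triangle KLN: |57.5 − 26.0| < LN < 57.5 + 26.0, i.e. 31.5 < LN < 83.5.
From triangle MLN: 46.4 < LN < 309.4.
Both must hold, so LN lies in the intersection.

46.4 < LN < 83.5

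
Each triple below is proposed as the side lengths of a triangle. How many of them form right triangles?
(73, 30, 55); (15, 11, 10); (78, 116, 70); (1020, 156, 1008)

1

(73,30,55): 30²+55² = 3925 < 5329 = 73² → obtuse
(15,11,10): 10²+11² = 221 < 225 = 15² → obtuse
(78,116,70): 70²+78² = 10984 < 13456 = 116² → obtuse
(1020,156,1008): 156²+1008² = 1040400 = 1020² → right
1 of the 4 is right.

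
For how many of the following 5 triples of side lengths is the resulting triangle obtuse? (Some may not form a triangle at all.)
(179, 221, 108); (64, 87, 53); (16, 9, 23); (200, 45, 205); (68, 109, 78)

4

(179,221,108): 108²+179² = 43705 < 48841 = 221² → obtuse
(64,87,53): 53²+64² = 6905 < 7569 = 87² → obtuse
(16,9,23): 9²+16² = 337 < 529 = 23² → obtuse
(200,45,205): 45²+200² = 42025 = 205² → right
(68,109,78): 68²+78² = 10708 < 11881 = 109² → obtuse
4 of the 5 are obtuse.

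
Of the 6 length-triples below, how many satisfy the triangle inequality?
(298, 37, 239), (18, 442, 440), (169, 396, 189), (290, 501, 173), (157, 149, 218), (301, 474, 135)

2

(37,239,298): 37+239 ≤ 298 → not valid
(18,440,442): 18+440 > 442 → valid
(169,189,396): 169+189 ≤ 396 → not valid
(173,290,501): 173+290 ≤ 501 → not valid
(149,157,218): 149+157 > 218 → valid
(135,301,474): 135+301 ≤ 474 → not valid
2 of the 6 triples form a triangle.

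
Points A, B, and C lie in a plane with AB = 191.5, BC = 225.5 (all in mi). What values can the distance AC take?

34.0 ≤ AC ≤ 417.0 mi

By the triangle inequality, |191.5 − 225.5| ≤ AC ≤ 191.5 + 225.5.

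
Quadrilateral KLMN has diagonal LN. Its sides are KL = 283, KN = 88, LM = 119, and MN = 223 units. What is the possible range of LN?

From triangle KLN: |283 − 88| < LN < 283 + 88, i.e. 195 < LN < 371.
From triangle MLN: 104 < LN < 342.
Both must hold, so LN lies in the intersection.

195 < LN < 342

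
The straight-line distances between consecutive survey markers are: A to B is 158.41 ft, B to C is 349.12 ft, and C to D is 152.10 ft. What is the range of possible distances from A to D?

38.61 ≤ AD ≤ 659.63 ft

The maximum is all hops collinear in one direction: 158.41 + 349.12 + 152.10 = 659.63.
The longest hop is 349.12; the others sum to 310.51. Folding the others back against it leaves at least 349.12 − 310.51 = 38.61.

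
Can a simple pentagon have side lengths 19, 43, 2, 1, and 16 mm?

For a pentagon, each side must be shorter than the sum of the others.
Here the longest side is 43, but the remaining 4 sides sum to only 38.

No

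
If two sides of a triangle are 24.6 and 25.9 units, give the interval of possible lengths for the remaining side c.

1.3 < c < 50.5 (units)

By the triangle inequality, c must be less than 24.6 + 25.9 = 50.5 and greater than |24.6 − 25.9| = 1.3.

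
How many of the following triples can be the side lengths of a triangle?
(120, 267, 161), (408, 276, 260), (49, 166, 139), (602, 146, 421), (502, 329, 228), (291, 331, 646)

4

(120,161,267): 120+161 > 267 → valid
(260,276,408): 260+276 > 408 → valid
(49,139,166): 49+139 > 166 → valid
(146,421,602): 146+421 ≤ 602 → not valid
(228,329,502): 228+329 > 502 → valid
(291,331,646): 291+331 ≤ 646 → not valid
4 of the 6 triples form a triangle.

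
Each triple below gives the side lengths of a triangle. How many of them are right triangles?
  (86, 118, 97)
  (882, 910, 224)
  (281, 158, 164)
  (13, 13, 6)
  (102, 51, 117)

1

(86,118,97): 86²+97² = 16805 > 13924 = 118² → acute
(882,910,224): 224²+882² = 828100 = 910² → right
(281,158,164): 158²+164² = 51860 < 78961 = 281² → obtuse
(13,13,6): 6²+13² = 205 > 169 = 13² → acute
(102,51,117): 51²+102² = 13005 < 13689 = 117² → obtuse
1 of the 5 is right.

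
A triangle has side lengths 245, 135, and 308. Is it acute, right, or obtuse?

obtuse

Compare the square of the longest side to the sum of squares of the other two: 135² + 245² = 78250 < 94864 = 308².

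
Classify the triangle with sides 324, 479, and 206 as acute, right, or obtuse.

obtuse

Compare the square of the longest side to the sum of squares of the other two: 206² + 324² = 147412 < 229441 = 479².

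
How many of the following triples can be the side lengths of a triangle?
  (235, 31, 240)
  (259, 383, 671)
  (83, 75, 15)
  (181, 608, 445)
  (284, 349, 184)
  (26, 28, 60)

(31,235,240): 31+235 > 240 → valid
(259,383,671): 259+383 ≤ 671 → not valid
(15,75,83): 15+75 > 83 → valid
(181,445,608): 181+445 > 608 → valid
(184,284,349): 184+284 > 349 → valid
(26,28,60): 26+28 ≤ 60 → not valid
4 of the 6 triples form a triangle.

4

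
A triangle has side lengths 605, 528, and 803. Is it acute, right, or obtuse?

right

Compare the square of the longest side to the sum of squares of the other two: 528² + 605² = 644809 = 803².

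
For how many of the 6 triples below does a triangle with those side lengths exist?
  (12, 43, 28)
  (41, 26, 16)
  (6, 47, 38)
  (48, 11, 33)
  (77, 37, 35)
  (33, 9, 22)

(12,28,43): 12+28 ≤ 43 → not valid
(16,26,41): 16+26 > 41 → valid
(6,38,47): 6+38 ≤ 47 → not valid
(11,33,48): 11+33 ≤ 48 → not valid
(35,37,77): 35+37 ≤ 77 → not valid
(9,22,33): 9+22 ≤ 33 → not valid
1 of the 6 triples forms a triangle.

1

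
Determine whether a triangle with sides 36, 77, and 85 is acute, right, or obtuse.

Compare the square of the longest side to the sum of squares of the other two: 36² + 77² = 7225 = 85².

right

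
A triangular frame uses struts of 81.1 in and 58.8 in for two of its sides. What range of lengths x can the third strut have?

By the triangle inequality, x must be less than 81.1 + 58.8 = 139.9 and greater than |81.1 − 58.8| = 22.3.

22.3 < x < 139.9 (in)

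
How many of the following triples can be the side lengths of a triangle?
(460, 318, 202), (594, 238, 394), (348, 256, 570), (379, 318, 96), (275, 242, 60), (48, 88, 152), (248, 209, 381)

(202,318,460): 202+318 > 460 → valid
(238,394,594): 238+394 > 594 → valid
(256,348,570): 256+348 > 570 → valid
(96,318,379): 96+318 > 379 → valid
(60,242,275): 60+242 > 275 → valid
(48,88,152): 48+88 ≤ 152 → not valid
(209,248,381): 209+248 > 381 → valid
6 of the 7 triples form a triangle.

6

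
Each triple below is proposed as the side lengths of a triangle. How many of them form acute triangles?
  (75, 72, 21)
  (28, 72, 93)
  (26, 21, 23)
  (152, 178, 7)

(75,72,21): 21²+72² = 5625 = 75² → right
(28,72,93): 28²+72² = 5968 < 8649 = 93² → obtuse
(26,21,23): 21²+23² = 970 > 676 = 26² → acute
(152,178,7): 7+152 ≤ 178, not a triangle
1 of the 4 is acute.

1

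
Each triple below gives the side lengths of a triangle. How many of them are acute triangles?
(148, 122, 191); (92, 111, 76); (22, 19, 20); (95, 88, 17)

(148,122,191): 122²+148² = 36788 > 36481 = 191² → acute
(92,111,76): 76²+92² = 14240 > 12321 = 111² → acute
(22,19,20): 19²+20² = 761 > 484 = 22² → acute
(95,88,17): 17²+88² = 8033 < 9025 = 95² → obtuse
3 of the 4 are acute.

3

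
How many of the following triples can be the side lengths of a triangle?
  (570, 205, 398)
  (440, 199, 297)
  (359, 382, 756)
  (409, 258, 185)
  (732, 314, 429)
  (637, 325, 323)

5

(205,398,570): 205+398 > 570 → valid
(199,297,440): 199+297 > 440 → valid
(359,382,756): 359+382 ≤ 756 → not valid
(185,258,409): 185+258 > 409 → valid
(314,429,732): 314+429 > 732 → valid
(323,325,637): 323+325 > 637 → valid
5 of the 6 triples form a triangle.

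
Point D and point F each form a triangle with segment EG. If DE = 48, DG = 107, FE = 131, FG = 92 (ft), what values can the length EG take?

From triangle DEG: |48 − 107| < EG < 48 + 107, i.e. 59 < EG < 155.
From triangle FEG: 39 < EG < 223.
Both must hold, so EG lies in the intersection.

59 < EG < 155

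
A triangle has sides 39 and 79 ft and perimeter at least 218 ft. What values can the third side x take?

100 ≤ x < 118

Triangle inequality alone gives 40 < x < 118.
The perimeter condition gives x ≥ 218 − 39 − 79 = 100.
Intersecting the two: 100 ≤ x < 118.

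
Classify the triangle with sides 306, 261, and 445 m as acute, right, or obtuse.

obtuse

Compare the square of the longest side to the sum of squares of the other two: 261² + 306² = 161757 < 198025 = 445².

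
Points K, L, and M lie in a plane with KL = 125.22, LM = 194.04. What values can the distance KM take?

By the triangle inequality, |125.22 − 194.04| ≤ KM ≤ 125.22 + 194.04.

68.82 ≤ KM ≤ 319.26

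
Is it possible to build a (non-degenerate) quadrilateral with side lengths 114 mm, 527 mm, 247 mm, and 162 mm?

No

For a quadrilateral, each side must be shorter than the sum of the others.
Here the longest side is 527, but the remaining 3 sides sum to only 523.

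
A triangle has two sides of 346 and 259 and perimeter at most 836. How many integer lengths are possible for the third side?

144

Triangle inequality: 87 < x < 605. Perimeter ≤ 836 gives x ≤ 836 − 346 − 259 = 231.
So 87 < x ≤ 231; integers 88 through 231: 144 values.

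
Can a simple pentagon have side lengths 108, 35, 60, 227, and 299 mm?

Yes

A pentagon exists iff every side is shorter than the sum of the others — equivalently, the longest side is less than the sum of the rest.
Longest side 299 < 430 (sum of the remaining 4), so yes.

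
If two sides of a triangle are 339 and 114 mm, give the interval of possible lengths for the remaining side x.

By the triangle inequality, x must be less than 339 + 114 = 453 and greater than |339 − 114| = 225.

225 < x < 453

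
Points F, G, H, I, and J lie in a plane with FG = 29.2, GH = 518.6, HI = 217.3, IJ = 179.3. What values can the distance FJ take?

92.8 ≤ FJ ≤ 944.4

The maximum is all hops collinear in one direction: 29.2 + 518.6 + 217.3 + 179.3 = 944.4.
The longest hop is 518.6; the others sum to 425.8. Folding the others back against it leaves at least 518.6 − 425.8 = 92.8.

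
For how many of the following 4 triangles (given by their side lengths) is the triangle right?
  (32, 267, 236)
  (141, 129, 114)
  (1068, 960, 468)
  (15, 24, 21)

1

(32,267,236): 32²+236² = 56720 < 71289 = 267² → obtuse
(141,129,114): 114²+129² = 29637 > 19881 = 141² → acute
(1068,960,468): 468²+960² = 1140624 = 1068² → right
(15,24,21): 15²+21² = 666 > 576 = 24² → acute
1 of the 4 is right.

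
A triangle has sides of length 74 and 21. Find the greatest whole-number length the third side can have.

The third side must be strictly less than 74 + 21 = 95.
The largest integer below 95 is 94.

94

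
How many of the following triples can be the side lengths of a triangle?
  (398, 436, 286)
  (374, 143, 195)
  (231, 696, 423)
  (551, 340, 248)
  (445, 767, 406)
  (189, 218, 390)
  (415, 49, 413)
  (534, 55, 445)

(286,398,436): 286+398 > 436 → valid
(143,195,374): 143+195 ≤ 374 → not valid
(231,423,696): 231+423 ≤ 696 → not valid
(248,340,551): 248+340 > 551 → valid
(406,445,767): 406+445 > 767 → valid
(189,218,390): 189+218 > 390 → valid
(49,413,415): 49+413 > 415 → valid
(55,445,534): 55+445 ≤ 534 → not valid
5 of the 8 triples form a triangle.

5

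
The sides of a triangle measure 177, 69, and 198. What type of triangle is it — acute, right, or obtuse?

Compare the square of the longest side to the sum of squares of the other two: 69² + 177² = 36090 < 39204 = 198².

obtuse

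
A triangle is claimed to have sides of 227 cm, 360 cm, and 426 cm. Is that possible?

Yes

The longest side is 426, and the other two sum to 587.
Since 587 > 426, the triangle inequality holds.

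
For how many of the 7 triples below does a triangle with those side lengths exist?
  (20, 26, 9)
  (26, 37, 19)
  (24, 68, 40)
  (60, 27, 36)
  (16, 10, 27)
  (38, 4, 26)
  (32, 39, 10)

(9,20,26): 9+20 > 26 → valid
(19,26,37): 19+26 > 37 → valid
(24,40,68): 24+40 ≤ 68 → not valid
(27,36,60): 27+36 > 60 → valid
(10,16,27): 10+16 ≤ 27 → not valid
(4,26,38): 4+26 ≤ 38 → not valid
(10,32,39): 10+32 > 39 → valid
4 of the 7 triples form a triangle.

4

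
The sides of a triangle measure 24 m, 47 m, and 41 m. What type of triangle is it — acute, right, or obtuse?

acute

Compare the square of the longest side to the sum of squares of the other two: 24² + 41² = 2257 > 2209 = 47².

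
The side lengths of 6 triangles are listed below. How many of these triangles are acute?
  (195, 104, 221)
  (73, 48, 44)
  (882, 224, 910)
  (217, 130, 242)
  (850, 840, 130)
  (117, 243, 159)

1

(195,104,221): 104²+195² = 48841 = 221² → right
(73,48,44): 44²+48² = 4240 < 5329 = 73² → obtuse
(882,224,910): 224²+882² = 828100 = 910² → right
(217,130,242): 130²+217² = 63989 > 58564 = 242² → acute
(850,840,130): 130²+840² = 722500 = 850² → right
(117,243,159): 117²+159² = 38970 < 59049 = 243² → obtuse
1 of the 6 is acute.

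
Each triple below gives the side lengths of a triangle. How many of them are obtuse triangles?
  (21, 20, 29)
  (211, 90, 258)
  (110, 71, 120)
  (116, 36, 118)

(21,20,29): 20²+21² = 841 = 29² → right
(211,90,258): 90²+211² = 52621 < 66564 = 258² → obtuse
(110,71,120): 71²+110² = 17141 > 14400 = 120² → acute
(116,36,118): 36²+116² = 14752 > 13924 = 118² → acute
1 of the 4 is obtuse.

1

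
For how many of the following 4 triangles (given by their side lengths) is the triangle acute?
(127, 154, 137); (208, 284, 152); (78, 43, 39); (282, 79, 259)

1

(127,154,137): 127²+137² = 34898 > 23716 = 154² → acute
(208,284,152): 152²+208² = 66368 < 80656 = 284² → obtuse
(78,43,39): 39²+43² = 3370 < 6084 = 78² → obtuse
(282,79,259): 79²+259² = 73322 < 79524 = 282² → obtuse
1 of the 4 is acute.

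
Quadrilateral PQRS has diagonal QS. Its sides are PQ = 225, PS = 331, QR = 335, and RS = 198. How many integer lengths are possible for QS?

395

From triangle PQS: 106 < QS < 556.
From triangle RQS: 137 < QS < 533.
Intersection: 137 < QS < 533, so integers 138 through 532: 395 values.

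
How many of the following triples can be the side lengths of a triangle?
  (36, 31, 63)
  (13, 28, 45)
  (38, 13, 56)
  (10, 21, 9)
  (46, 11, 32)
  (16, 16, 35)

(31,36,63): 31+36 > 63 → valid
(13,28,45): 13+28 ≤ 45 → not valid
(13,38,56): 13+38 ≤ 56 → not valid
(9,10,21): 9+10 ≤ 21 → not valid
(11,32,46): 11+32 ≤ 46 → not valid
(16,16,35): 16+16 ≤ 35 → not valid
1 of the 6 triples forms a triangle.

1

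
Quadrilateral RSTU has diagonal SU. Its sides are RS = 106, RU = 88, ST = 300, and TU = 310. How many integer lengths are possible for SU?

From triangle RSU: 18 < SU < 194.
From triangle TSU: 10 < SU < 610.
Intersection: 18 < SU < 194, so integers 19 through 193: 175 values.

175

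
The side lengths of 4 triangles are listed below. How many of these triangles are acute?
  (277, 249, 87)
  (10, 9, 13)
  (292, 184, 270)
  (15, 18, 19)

3

(277,249,87): 87²+249² = 69570 < 76729 = 277² → obtuse
(10,9,13): 9²+10² = 181 > 169 = 13² → acute
(292,184,270): 184²+270² = 106756 > 85264 = 292² → acute
(15,18,19): 15²+18² = 549 > 361 = 19² → acute
3 of the 4 are acute.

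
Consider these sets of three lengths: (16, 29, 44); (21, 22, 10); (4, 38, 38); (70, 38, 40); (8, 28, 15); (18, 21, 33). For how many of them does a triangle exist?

(16,29,44): 16+29 > 44 → valid
(10,21,22): 10+21 > 22 → valid
(4,38,38): 4+38 > 38 → valid
(38,40,70): 38+40 > 70 → valid
(8,15,28): 8+15 ≤ 28 → not valid
(18,21,33): 18+21 > 33 → valid
5 of the 6 triples form a triangle.

5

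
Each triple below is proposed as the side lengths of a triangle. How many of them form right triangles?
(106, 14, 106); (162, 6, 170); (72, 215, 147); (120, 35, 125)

1

(106,14,106): 14²+106² = 11432 > 11236 = 106² → acute
(162,6,170): 6+162 ≤ 170, not a triangle
(72,215,147): 72²+147² = 26793 < 46225 = 215² → obtuse
(120,35,125): 35²+120² = 15625 = 125² → right
1 of the 4 is right.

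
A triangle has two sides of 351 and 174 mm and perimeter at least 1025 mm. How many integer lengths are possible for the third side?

Triangle inequality: 177 < x < 525. Perimeter ≥ 1025 gives x ≥ 1025 − 351 − 174 = 500.
So 500 ≤ x < 525; integers 500 through 524: 25 values.

25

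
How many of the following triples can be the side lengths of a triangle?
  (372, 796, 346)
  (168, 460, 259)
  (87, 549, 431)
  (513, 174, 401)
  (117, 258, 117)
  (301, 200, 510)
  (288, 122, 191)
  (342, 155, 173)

(346,372,796): 346+372 ≤ 796 → not valid
(168,259,460): 168+259 ≤ 460 → not valid
(87,431,549): 87+431 ≤ 549 → not valid
(174,401,513): 174+401 > 513 → valid
(117,117,258): 117+117 ≤ 258 → not valid
(200,301,510): 200+301 ≤ 510 → not valid
(122,191,288): 122+191 > 288 → valid
(155,173,342): 155+173 ≤ 342 → not valid
2 of the 8 triples form a triangle.

2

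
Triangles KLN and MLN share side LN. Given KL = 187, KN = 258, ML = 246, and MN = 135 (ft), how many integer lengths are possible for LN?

From triangle KLN: 71 < LN < 445.
From triangle MLN: 111 < LN < 381.
Intersection: 111 < LN < 381, so integers 112 through 380: 269 values.

269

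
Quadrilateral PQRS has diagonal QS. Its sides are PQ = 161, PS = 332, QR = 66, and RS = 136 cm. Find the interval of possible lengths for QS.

171 < QS < 202

From triangle PQS: |161 − 332| < QS < 161 + 332, i.e. 171 < QS < 493.
From triangle RQS: 70 < QS < 202.
Both must hold, so QS lies in the intersection.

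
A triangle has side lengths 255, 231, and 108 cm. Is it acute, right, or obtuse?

Compare the square of the longest side to the sum of squares of the other two: 108² + 231² = 65025 = 255².

right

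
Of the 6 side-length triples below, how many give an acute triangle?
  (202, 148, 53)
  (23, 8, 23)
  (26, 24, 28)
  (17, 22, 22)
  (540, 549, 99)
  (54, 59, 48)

(202,148,53): 53+148 ≤ 202, not a triangle
(23,8,23): 8²+23² = 593 > 529 = 23² → acute
(26,24,28): 24²+26² = 1252 > 784 = 28² → acute
(17,22,22): 17²+22² = 773 > 484 = 22² → acute
(540,549,99): 99²+540² = 301401 = 549² → right
(54,59,48): 48²+54² = 5220 > 3481 = 59² → acute
4 of the 6 are acute.

4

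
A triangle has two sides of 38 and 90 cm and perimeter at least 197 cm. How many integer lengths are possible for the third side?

59

Triangle inequality: 52 < x < 128. Perimeter ≥ 197 gives x ≥ 197 − 38 − 90 = 69.
So 69 ≤ x < 128; integers 69 through 127: 59 values.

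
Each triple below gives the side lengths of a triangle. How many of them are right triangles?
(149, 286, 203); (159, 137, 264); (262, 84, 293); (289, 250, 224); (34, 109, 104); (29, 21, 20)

1

(149,286,203): 149²+203² = 63410 < 81796 = 286² → obtuse
(159,137,264): 137²+159² = 44050 < 69696 = 264² → obtuse
(262,84,293): 84²+262² = 75700 < 85849 = 293² → obtuse
(289,250,224): 224²+250² = 112676 > 83521 = 289² → acute
(34,109,104): 34²+104² = 11972 > 11881 = 109² → acute
(29,21,20): 20²+21² = 841 = 29² → right
1 of the 6 is right.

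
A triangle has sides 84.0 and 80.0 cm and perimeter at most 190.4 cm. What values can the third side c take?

Triangle inequality alone gives 4.0 < c < 164.0.
The perimeter condition gives c ≤ 190.4 − 84.0 − 80.0 = 26.4.
Intersecting the two: 4.0 < c ≤ 26.4.

4.0 < c ≤ 26.4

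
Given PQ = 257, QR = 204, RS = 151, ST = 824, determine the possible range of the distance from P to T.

212 ≤ PT ≤ 1436

The maximum is all hops collinear in one direction: 257 + 204 + 151 + 824 = 1436.
The longest hop is 824; the others sum to 612. Folding the others back against it leaves at least 824 − 612 = 212.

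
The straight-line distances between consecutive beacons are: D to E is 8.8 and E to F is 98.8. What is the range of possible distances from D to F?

90.0 ≤ DF ≤ 107.6

By the triangle inequality, |8.8 − 98.8| ≤ DF ≤ 8.8 + 98.8.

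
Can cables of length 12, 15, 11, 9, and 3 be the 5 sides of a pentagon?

A pentagon exists iff every side is shorter than the sum of the others — equivalently, the longest side is less than the sum of the rest.
Longest side 15 < 35 (sum of the remaining 4), so yes.

Yes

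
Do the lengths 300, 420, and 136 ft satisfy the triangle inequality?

The longest side is 420, and the other two sum to 436.
Since 436 > 420, the triangle inequality holds.

Yes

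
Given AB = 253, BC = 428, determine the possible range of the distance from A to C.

175 ≤ AC ≤ 681

By the triangle inequality, |253 − 428| ≤ AC ≤ 253 + 428.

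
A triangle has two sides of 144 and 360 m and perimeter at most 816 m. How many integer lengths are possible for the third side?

96

Triangle inequality: 216 < x < 504. Perimeter ≤ 816 gives x ≤ 816 − 144 − 360 = 312.
So 216 < x ≤ 312; integers 217 through 312: 96 values.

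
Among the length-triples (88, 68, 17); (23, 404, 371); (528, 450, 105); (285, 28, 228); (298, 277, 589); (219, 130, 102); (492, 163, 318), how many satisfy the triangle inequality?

2

(17,68,88): 17+68 ≤ 88 → not valid
(23,371,404): 23+371 ≤ 404 → not valid
(105,450,528): 105+450 > 528 → valid
(28,228,285): 28+228 ≤ 285 → not valid
(277,298,589): 277+298 ≤ 589 → not valid
(102,130,219): 102+130 > 219 → valid
(163,318,492): 163+318 ≤ 492 → not valid
2 of the 7 triples form a triangle.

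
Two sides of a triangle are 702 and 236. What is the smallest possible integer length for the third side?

467

The third side must be strictly greater than |702 − 236| = 466.
The smallest integer above 466 is 467.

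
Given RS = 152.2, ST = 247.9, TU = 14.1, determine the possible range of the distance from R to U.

81.6 ≤ RU ≤ 414.2

The maximum is all hops collinear in one direction: 152.2 + 247.9 + 14.1 = 414.2.
The longest hop is 247.9; the others sum to 166.3. Folding the others back against it leaves at least 247.9 − 166.3 = 81.6.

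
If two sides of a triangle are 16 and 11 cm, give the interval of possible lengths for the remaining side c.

By the triangle inequality, c must be less than 16 + 11 = 27 and greater than |16 − 11| = 5.

5 < c < 27 (cm)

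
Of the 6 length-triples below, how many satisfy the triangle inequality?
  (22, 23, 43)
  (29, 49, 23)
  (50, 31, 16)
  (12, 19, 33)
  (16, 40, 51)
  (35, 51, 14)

3

(22,23,43): 22+23 > 43 → valid
(23,29,49): 23+29 > 49 → valid
(16,31,50): 16+31 ≤ 50 → not valid
(12,19,33): 12+19 ≤ 33 → not valid
(16,40,51): 16+40 > 51 → valid
(14,35,51): 14+35 ≤ 51 → not valid
3 of the 6 triples form a triangle.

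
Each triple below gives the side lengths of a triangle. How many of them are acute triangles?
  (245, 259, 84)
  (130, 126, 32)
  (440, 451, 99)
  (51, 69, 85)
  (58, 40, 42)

(245,259,84): 84²+245² = 67081 = 259² → right
(130,126,32): 32²+126² = 16900 = 130² → right
(440,451,99): 99²+440² = 203401 = 451² → right
(51,69,85): 51²+69² = 7362 > 7225 = 85² → acute
(58,40,42): 40²+42² = 3364 = 58² → right
1 of the 5 is acute.

1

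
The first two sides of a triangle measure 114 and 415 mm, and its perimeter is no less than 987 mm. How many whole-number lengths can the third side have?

Triangle inequality: 301 < x < 529. Perimeter ≥ 987 gives x ≥ 987 − 114 − 415 = 458.
So 458 ≤ x < 529; integers 458 through 528: 71 values.

71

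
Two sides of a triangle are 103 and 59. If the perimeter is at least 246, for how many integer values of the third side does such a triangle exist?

78

Triangle inequality: 44 < x < 162. Perimeter ≥ 246 gives x ≥ 246 − 103 − 59 = 84.
So 84 ≤ x < 162; integers 84 through 161: 78 values.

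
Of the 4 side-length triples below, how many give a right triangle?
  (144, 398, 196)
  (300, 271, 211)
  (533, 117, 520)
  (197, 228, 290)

1

(144,398,196): 144+196 ≤ 398, not a triangle
(300,271,211): 211²+271² = 117962 > 90000 = 300² → acute
(533,117,520): 117²+520² = 284089 = 533² → right
(197,228,290): 197²+228² = 90793 > 84100 = 290² → acute
1 of the 4 is right.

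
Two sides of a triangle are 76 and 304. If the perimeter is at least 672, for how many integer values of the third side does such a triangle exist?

Triangle inequality: 228 < x < 380. Perimeter ≥ 672 gives x ≥ 672 − 76 − 304 = 292.
So 292 ≤ x < 380; integers 292 through 379: 88 values.

88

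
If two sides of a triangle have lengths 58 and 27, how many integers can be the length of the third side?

53

The third side lies in the open interval (31, 85).
Integers from 32 to 84 inclusive: 84 − 32 + 1 = 53.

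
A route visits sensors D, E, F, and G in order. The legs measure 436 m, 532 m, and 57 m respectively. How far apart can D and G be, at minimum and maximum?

39 ≤ DG ≤ 1025 m

The maximum is all hops collinear in one direction: 436 + 532 + 57 = 1025.
The longest hop is 532; the others sum to 493. Folding the others back against it leaves at least 532 − 493 = 39.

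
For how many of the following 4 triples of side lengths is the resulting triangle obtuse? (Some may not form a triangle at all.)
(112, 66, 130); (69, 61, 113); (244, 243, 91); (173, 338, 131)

(112,66,130): 66²+112² = 16900 = 130² → right
(69,61,113): 61²+69² = 8482 < 12769 = 113² → obtuse
(244,243,91): 91²+243² = 67330 > 59536 = 244² → acute
(173,338,131): 131+173 ≤ 338, not a triangle
1 of the 4 is obtuse.

1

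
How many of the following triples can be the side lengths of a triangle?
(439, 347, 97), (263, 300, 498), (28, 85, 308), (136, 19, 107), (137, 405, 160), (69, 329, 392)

(97,347,439): 97+347 > 439 → valid
(263,300,498): 263+300 > 498 → valid
(28,85,308): 28+85 ≤ 308 → not valid
(19,107,136): 19+107 ≤ 136 → not valid
(137,160,405): 137+160 ≤ 405 → not valid
(69,329,392): 69+329 > 392 → valid
3 of the 6 triples form a triangle.

3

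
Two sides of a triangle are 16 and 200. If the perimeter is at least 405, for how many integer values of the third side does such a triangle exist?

Triangle inequality: 184 < x < 216. Perimeter ≥ 405 gives x ≥ 405 − 16 − 200 = 189.
So 189 ≤ x < 216; integers 189 through 215: 27 values.

27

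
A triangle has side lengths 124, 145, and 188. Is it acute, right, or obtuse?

Compare the square of the longest side to the sum of squares of the other two: 124² + 145² = 36401 > 35344 = 188².

acute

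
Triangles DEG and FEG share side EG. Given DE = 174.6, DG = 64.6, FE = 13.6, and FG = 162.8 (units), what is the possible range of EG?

149.2 < EG < 176.4

From triangle DEG: |174.6 − 64.6| < EG < 174.6 + 64.6, i.e. 110.0 < EG < 239.2.
From triangle FEG: 149.2 < EG < 176.4.
Both must hold, so EG lies in the intersection.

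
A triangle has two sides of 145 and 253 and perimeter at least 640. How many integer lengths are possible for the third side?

Triangle inequality: 108 < x < 398. Perimeter ≥ 640 gives x ≥ 640 − 145 − 253 = 242.
So 242 ≤ x < 398; integers 242 through 397: 156 values.

156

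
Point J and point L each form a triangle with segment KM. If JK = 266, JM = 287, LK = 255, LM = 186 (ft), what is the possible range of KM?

From triangle JKM: |266 − 287| < KM < 266 + 287, i.e. 21 < KM < 553.
From triangle LKM: 69 < KM < 441.
Both must hold, so KM lies in the intersection.

69 < KM < 441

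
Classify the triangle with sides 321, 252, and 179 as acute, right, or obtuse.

obtuse

Compare the square of the longest side to the sum of squares of the other two: 179² + 252² = 95545 < 103041 = 321².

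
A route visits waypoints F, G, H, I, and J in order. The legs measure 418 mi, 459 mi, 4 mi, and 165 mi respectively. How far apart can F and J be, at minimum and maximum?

The maximum is all hops collinear in one direction: 418 + 459 + 4 + 165 = 1046.
The longest hop is 459; the others sum to 587. Since 459 ≤ 587, the path can fold back on itself completely, so the minimum distance is 0.

0 ≤ FJ ≤ 1046 mi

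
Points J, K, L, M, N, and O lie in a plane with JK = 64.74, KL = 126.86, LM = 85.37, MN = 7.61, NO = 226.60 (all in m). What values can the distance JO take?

The maximum is all hops collinear in one direction: 64.74 + 126.86 + 85.37 + 7.61 + 226.60 = 511.18.
The longest hop is 226.60; the others sum to 284.58. Since 226.60 ≤ 284.58, the path can fold back on itself completely, so the minimum distance is 0.

0 ≤ JO ≤ 511.18 m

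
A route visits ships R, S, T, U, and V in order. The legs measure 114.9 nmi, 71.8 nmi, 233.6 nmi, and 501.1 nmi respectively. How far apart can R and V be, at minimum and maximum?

The maximum is all hops collinear in one direction: 114.9 + 71.8 + 233.6 + 501.1 = 921.4.
The longest hop is 501.1; the others sum to 420.3. Folding the others back against it leaves at least 501.1 − 420.3 = 80.8.

80.8 ≤ RV ≤ 921.4 nmi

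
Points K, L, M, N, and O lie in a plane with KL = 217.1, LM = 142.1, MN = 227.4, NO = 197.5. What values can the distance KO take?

0 ≤ KO ≤ 784.1

The maximum is all hops collinear in one direction: 217.1 + 142.1 + 227.4 + 197.5 = 784.1.
The longest hop is 227.4; the others sum to 556.7. Since 227.4 ≤ 556.7, the path can fold back on itself completely, so the minimum distance is 0.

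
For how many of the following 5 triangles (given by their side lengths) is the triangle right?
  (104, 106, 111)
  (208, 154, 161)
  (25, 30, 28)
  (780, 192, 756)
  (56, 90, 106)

2

(104,106,111): 104²+106² = 22052 > 12321 = 111² → acute
(208,154,161): 154²+161² = 49637 > 43264 = 208² → acute
(25,30,28): 25²+28² = 1409 > 900 = 30² → acute
(780,192,756): 192²+756² = 608400 = 780² → right
(56,90,106): 56²+90² = 11236 = 106² → right
2 of the 5 are right.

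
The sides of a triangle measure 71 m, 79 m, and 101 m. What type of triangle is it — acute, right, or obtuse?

acute

Compare the square of the longest side to the sum of squares of the other two: 71² + 79² = 11282 > 10201 = 101².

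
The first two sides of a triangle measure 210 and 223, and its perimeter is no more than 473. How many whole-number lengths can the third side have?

27

Triangle inequality: 13 < x < 433. Perimeter ≤ 473 gives x ≤ 473 − 210 − 223 = 40.
So 13 < x ≤ 40; integers 14 through 40: 27 values.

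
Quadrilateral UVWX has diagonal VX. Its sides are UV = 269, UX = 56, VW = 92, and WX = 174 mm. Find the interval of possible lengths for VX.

213 < VX < 266

From triangle UVX: |269 − 56| < VX < 269 + 56, i.e. 213 < VX < 325.
From triangle WVX: 82 < VX < 266.
Both must hold, so VX lies in the intersection.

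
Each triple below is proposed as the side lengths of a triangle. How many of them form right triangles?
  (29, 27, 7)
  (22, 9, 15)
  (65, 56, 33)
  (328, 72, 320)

2

(29,27,7): 7²+27² = 778 < 841 = 29² → obtuse
(22,9,15): 9²+15² = 306 < 484 = 22² → obtuse
(65,56,33): 33²+56² = 4225 = 65² → right
(328,72,320): 72²+320² = 107584 = 328² → right
2 of the 4 are right.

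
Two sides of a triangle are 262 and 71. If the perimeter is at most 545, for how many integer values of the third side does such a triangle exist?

21

Triangle inequality: 191 < x < 333. Perimeter ≤ 545 gives x ≤ 545 − 262 − 71 = 212.
So 191 < x ≤ 212; integers 192 through 212: 21 values.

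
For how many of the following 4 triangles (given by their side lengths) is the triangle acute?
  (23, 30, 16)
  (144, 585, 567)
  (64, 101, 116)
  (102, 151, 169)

(23,30,16): 16²+23² = 785 < 900 = 30² → obtuse
(144,585,567): 144²+567² = 342225 = 585² → right
(64,101,116): 64²+101² = 14297 > 13456 = 116² → acute
(102,151,169): 102²+151² = 33205 > 28561 = 169² → acute
2 of the 4 are acute.

2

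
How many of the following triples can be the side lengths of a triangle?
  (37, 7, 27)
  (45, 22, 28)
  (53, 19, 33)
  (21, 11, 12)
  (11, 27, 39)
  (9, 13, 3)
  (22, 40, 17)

2

(7,27,37): 7+27 ≤ 37 → not valid
(22,28,45): 22+28 > 45 → valid
(19,33,53): 19+33 ≤ 53 → not valid
(11,12,21): 11+12 > 21 → valid
(11,27,39): 11+27 ≤ 39 → not valid
(3,9,13): 3+9 ≤ 13 → not valid
(17,22,40): 17+22 ≤ 40 → not valid
2 of the 7 triples form a triangle.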